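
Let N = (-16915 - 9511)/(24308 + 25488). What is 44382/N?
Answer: -1105023036/13213 ≈ -83632.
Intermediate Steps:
N = -13213/24898 (N = -26426/49796 = -26426*1/49796 = -13213/24898 ≈ -0.53069)
44382/N = 44382/(-13213/24898) = 44382*(-24898/13213) = -1105023036/13213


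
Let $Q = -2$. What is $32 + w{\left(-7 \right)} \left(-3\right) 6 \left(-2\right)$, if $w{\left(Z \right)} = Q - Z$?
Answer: $212$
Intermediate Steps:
$w{\left(Z \right)} = -2 - Z$
$32 + w{\left(-7 \right)} \left(-3\right) 6 \left(-2\right) = 32 + \left(-2 - -7\right) \left(-3\right) 6 \left(-2\right) = 32 + \left(-2 + 7\right) \left(\left(-18\right) \left(-2\right)\right) = 32 + 5 \cdot 36 = 32 + 180 = 212$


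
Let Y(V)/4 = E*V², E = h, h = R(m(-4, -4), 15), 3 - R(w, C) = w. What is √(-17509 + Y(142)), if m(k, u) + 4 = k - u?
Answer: 3*√60787 ≈ 739.65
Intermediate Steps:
m(k, u) = -4 + k - u (m(k, u) = -4 + (k - u) = -4 + k - u)
R(w, C) = 3 - w
h = 7 (h = 3 - (-4 - 4 - 1*(-4)) = 3 - (-4 - 4 + 4) = 3 - 1*(-4) = 3 + 4 = 7)
E = 7
Y(V) = 28*V² (Y(V) = 4*(7*V²) = 28*V²)
√(-17509 + Y(142)) = √(-17509 + 28*142²) = √(-17509 + 28*20164) = √(-17509 + 564592) = √547083 = 3*√60787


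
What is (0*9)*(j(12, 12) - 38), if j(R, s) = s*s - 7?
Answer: 0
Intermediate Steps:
j(R, s) = -7 + s² (j(R, s) = s² - 7 = -7 + s²)
(0*9)*(j(12, 12) - 38) = (0*9)*((-7 + 12²) - 38) = 0*((-7 + 144) - 38) = 0*(137 - 38) = 0*99 = 0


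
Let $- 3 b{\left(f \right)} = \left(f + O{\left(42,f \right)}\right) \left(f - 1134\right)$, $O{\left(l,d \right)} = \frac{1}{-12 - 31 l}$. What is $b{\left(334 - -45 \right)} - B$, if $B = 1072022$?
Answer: $- \frac{3849916949}{3942} \approx -9.7664 \cdot 10^{5}$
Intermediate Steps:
$b{\left(f \right)} = - \frac{\left(-1134 + f\right) \left(- \frac{1}{1314} + f\right)}{3}$ ($b{\left(f \right)} = - \frac{\left(f - \frac{1}{12 + 31 \cdot 42}\right) \left(f - 1134\right)}{3} = - \frac{\left(f - \frac{1}{12 + 1302}\right) \left(-1134 + f\right)}{3} = - \frac{\left(f - \frac{1}{1314}\right) \left(-1134 + f\right)}{3} = - \frac{\left(- \frac{1}{1314} + f\right) \left(-1134 + f\right)}{3} = - \frac{\left(-1134 + f\right) \left(- \frac{1}{1314} + f\right)}{3}$)
$b{\left(334 - -45 \right)} - B = \left(- \frac{21}{73} - \frac{\left(334 - -45\right)^{2}}{3} + \frac{1490077 \left(334 - -45\right)}{3942}\right) - 1072022 = \left(- \frac{21}{73} - \frac{\left(334 + 45\right)^{2}}{3} + \frac{1490077 \left(334 + 45\right)}{3942}\right) - 1072022 = \left(- \frac{21}{73} - \frac{379^{2}}{3} + \frac{1490077}{3942} \cdot 379\right) - 1072022 = \left(- \frac{21}{73} - \frac{143641}{3} + \frac{564739183}{3942}\right) - 1072022 = \frac{375993775}{3942} - 1072022 = - \frac{3849916949}{3942}$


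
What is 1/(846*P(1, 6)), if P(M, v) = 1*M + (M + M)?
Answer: 1/2538 ≈ 0.00039401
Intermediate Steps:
P(M, v) = 3*M (P(M, v) = M + 2*M = 3*M)
1/(846*P(1, 6)) = 1/(846*(3*1)) = 1/(846*3) = 1/2538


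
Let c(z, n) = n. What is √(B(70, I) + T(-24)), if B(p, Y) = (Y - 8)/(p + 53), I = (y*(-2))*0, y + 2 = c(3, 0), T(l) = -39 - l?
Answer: I*√227919/123 ≈ 3.8814*I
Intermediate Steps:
y = -2 (y = -2 + 0 = -2)
I = 0 (I = -2*(-2)*0 = 4*0 = 0)
B(p, Y) = (-8 + Y)/(53 + p)
√(B(70, I) + T(-24)) = √((-8 + 0)/(53 + 70) + (-39 - 1*(-24))) = √(-8/123 + (-39 + 24)) = √((1/123)*(-8) - 15) = √(-8/123 - 15) = √(-1853/123) = I*√227919/123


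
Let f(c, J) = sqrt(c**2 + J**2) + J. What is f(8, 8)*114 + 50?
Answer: 962 + 912*sqrt(2) ≈ 2251.8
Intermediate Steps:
f(c, J) = J + sqrt(J**2 + c**2) (f(c, J) = sqrt(J**2 + c**2) + J = J + sqrt(J**2 + c**2))
f(8, 8)*114 + 50 = (8 + sqrt(8**2 + 8**2))*114 + 50 = (8 + sqrt(64 + 64))*114 + 50 = (8 + sqrt(128))*114 + 50 = (8 + 8*sqrt(2))*114 + 50 = (912 + 912*sqrt(2)) + 50 = 962 + 912*sqrt(2)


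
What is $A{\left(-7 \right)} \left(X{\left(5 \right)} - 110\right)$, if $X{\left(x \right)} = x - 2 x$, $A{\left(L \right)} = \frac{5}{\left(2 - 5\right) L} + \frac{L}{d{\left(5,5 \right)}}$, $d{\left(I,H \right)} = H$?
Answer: $\frac{2806}{21} \approx 133.62$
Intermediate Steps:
$A{\left(L \right)} = - \frac{5}{3 L} + \frac{L}{5}$ ($A{\left(L \right)} = \frac{5}{\left(2 - 5\right) L} + \frac{L}{5} = \frac{5}{\left(-3\right) L} + L \frac{1}{5} = 5 \left(- \frac{1}{3 L}\right) + \frac{L}{5} = - \frac{5}{3 L} + \frac{L}{5}$)
$X{\left(x \right)} = - x$
$A{\left(-7 \right)} \left(X{\left(5 \right)} - 110\right) = \left(- \frac{5}{3 \left(-7\right)} + \frac{1}{5} \left(-7\right)\right) \left(\left(-1\right) 5 - 110\right) = \left(\left(- \frac{5}{3}\right) \left(- \frac{1}{7}\right) - \frac{7}{5}\right) \left(-5 - 110\right) = \left(\frac{5}{21} - \frac{7}{5}\right) \left(-115\right) = \left(- \frac{122}{105}\right) \left(-115\right) = \frac{2806}{21}$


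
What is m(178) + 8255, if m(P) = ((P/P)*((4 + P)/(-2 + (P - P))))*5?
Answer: 7800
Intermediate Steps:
m(P) = -10 - 5*P/2 (m(P) = (1*((4 + P)/(-2 + 0)))*5 = (1*((4 + P)/(-2)))*5 = (1*((4 + P)*(-½)))*5 = (1*(-2 - P/2))*5 = (-2 - P/2)*5 = -10 - 5*P/2)
m(178) + 8255 = (-10 - 5/2*178) + 8255 = (-10 - 445) + 8255 = -455 + 8255 = 7800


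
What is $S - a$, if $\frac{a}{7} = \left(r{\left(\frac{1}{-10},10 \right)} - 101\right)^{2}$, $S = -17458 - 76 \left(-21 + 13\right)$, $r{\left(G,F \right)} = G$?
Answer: $- \frac{8839847}{100} \approx -88399.0$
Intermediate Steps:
$S = -16850$ ($S = -17458 - -608 = -17458 + 608 = -16850$)
$a = \frac{7154847}{100}$ ($a = 7 \left(\frac{1}{-10} - 101\right)^{2} = 7 \left(- \frac{1}{10} - 101\right)^{2} = 7 \left(- \frac{1011}{10}\right)^{2} = 7 \cdot \frac{1022121}{100} = \frac{7154847}{100} \approx 71549.0$)
$S - a = -16850 - \frac{7154847}{100} = - \frac{8839847}{100}$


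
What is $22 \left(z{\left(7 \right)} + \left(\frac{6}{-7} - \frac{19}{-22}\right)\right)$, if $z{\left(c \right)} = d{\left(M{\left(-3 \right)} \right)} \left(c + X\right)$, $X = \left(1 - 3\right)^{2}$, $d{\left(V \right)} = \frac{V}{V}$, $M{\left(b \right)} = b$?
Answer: $\frac{1695}{7} \approx 242.14$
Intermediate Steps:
$d{\left(V \right)} = 1$
$X = 4$ ($X = \left(-2\right)^{2} = 4$)
$z{\left(c \right)} = 4 + c$ ($z{\left(c \right)} = 1 \left(c + 4\right) = 1 \left(4 + c\right) = 4 + c$)
$22 \left(z{\left(7 \right)} + \left(\frac{6}{-7} - \frac{19}{-22}\right)\right) = 22 \left(\left(4 + 7\right) + \left(\frac{6}{-7} - \frac{19}{-22}\right)\right) = 22 \left(11 + \left(6 \left(- \frac{1}{7}\right) - - \frac{19}{22}\right)\right) = 22 \left(11 + \left(- \frac{6}{7} + \frac{19}{22}\right)\right) = 22 \left(11 + \frac{1}{154}\right) = 22 \cdot \frac{1695}{154} = \frac{1695}{7}$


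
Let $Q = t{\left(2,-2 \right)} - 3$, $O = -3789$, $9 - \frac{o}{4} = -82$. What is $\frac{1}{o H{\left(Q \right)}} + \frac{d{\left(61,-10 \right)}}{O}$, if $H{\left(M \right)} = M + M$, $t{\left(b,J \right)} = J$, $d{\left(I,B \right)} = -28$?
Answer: $\frac{98131}{13791960} \approx 0.0071151$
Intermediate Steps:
$o = 364$ ($o = 36 - -328 = 36 + 328 = 364$)
$Q = -5$ ($Q = -2 - 3 = -5$)
$H{\left(M \right)} = 2 M$
$\frac{1}{o H{\left(Q \right)}} + \frac{d{\left(61,-10 \right)}}{O} = \frac{1}{364 \cdot 2 \left(-5\right)} - \frac{28}{-3789} = \frac{1}{364 \left(-10\right)} - - \frac{28}{3789} = \frac{1}{364} \left(- \frac{1}{10}\right) + \frac{28}{3789} = - \frac{1}{3640} + \frac{28}{3789} = \frac{98131}{13791960}$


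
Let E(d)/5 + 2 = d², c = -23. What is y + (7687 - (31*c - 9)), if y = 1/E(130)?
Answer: 710476411/84490 ≈ 8409.0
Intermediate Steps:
E(d) = -10 + 5*d²
y = 1/84490 (y = 1/(-10 + 5*130²) = 1/(-10 + 5*16900) = 1/(-10 + 84500) = 1/84490 ≈ 1.1836e-5)
y + (7687 - (31*c - 9)) = 1/84490 + (7687 - (31*(-23) - 9)) = 1/84490 + (7687 - (-713 - 9)) = 1/84490 + (7687 - 1*(-722)) = 1/84490 + (7687 + 722) = 1/84490 + 8409 = 710476411/84490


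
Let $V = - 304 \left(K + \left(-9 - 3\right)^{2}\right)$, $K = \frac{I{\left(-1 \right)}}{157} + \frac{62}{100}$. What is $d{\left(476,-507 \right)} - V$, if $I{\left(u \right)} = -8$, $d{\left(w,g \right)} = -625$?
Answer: $\frac{170046659}{3925} \approx 43324.0$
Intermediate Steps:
$K = \frac{4467}{7850}$ ($K = - \frac{8}{157} + \frac{62}{100} = \left(-8\right) \frac{1}{157} + 62 \cdot \frac{1}{100} = - \frac{8}{157} + \frac{31}{50} = \frac{4467}{7850} \approx 0.56904$)
$V = - \frac{172499784}{3925}$ ($V = - 304 \left(\frac{4467}{7850} + \left(-9 - 3\right)^{2}\right) = - 304 \left(\frac{4467}{7850} + \left(-12\right)^{2}\right) = - 304 \left(\frac{4467}{7850} + 144\right) = \left(-304\right) \frac{1134867}{7850} = - \frac{172499784}{3925} \approx -43949.0$)
$d{\left(476,-507 \right)} - V = -625 - - \frac{172499784}{3925} = -625 + \frac{172499784}{3925} = \frac{170046659}{3925}$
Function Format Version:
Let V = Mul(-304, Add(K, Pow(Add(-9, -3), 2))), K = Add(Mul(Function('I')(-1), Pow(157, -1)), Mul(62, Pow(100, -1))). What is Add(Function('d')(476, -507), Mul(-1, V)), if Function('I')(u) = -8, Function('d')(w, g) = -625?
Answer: Rational(170046659, 3925) ≈ 43324.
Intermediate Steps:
K = Rational(4467, 7850) (K = Add(Mul(-8, Pow(157, -1)), Mul(62, Pow(100, -1))) = Add(Mul(-8, Rational(1, 157)), Mul(62, Rational(1, 100))) = Add(Rational(-8, 157), Rational(31, 50)) = Rational(4467, 7850) ≈ 0.56904)
V = Rational(-172499784, 3925) (V = Mul(-304, Add(Rational(4467, 7850), Pow(Add(-9, -3), 2))) = Mul(-304, Add(Rational(4467, 7850), Pow(-12, 2))) = Mul(-304, Add(Rational(4467, 7850), 144)) = Mul(-304, Rational(1134867, 7850)) = Rational(-172499784, 3925) ≈ -43949.)
Add(Function('d')(476, -507), Mul(-1, V)) = Add(-625, Mul(-1, Rational(-172499784, 3925))) = Add(-625, Rational(172499784, 3925)) = Rational(170046659, 3925)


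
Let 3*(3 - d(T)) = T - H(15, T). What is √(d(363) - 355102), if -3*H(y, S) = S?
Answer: I*√3197343/3 ≈ 596.04*I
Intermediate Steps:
H(y, S) = -S/3
d(T) = 3 - 4*T/9 (d(T) = 3 - (T - (-1)*T/3)/3 = 3 - (T + T/3)/3 = 3 - 4*T/9)
√(d(363) - 355102) = √((3 - 4/9*363) - 355102) = √((3 - 484/3) - 355102) = √(-475/3 - 355102) = √(-1065781/3) = I*√3197343/3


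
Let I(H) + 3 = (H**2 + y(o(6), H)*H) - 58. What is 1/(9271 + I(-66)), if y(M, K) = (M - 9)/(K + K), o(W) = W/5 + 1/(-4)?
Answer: 40/542479 ≈ 7.3736e-5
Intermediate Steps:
o(W) = -1/4 + W/5 (o(W) = W*(1/5) + 1*(-1/4) = W/5 - 1/4 = -1/4 + W/5)
y(M, K) = (-9 + M)/(2*K) (y(M, K) = (-9 + M)/((2*K)) = (-9 + M)*(1/(2*K)) = (-9 + M)/(2*K))
I(H) = -2601/40 + H**2 (I(H) = -3 + ((H**2 + ((-9 + (-1/4 + (1/5)*6))/(2*H))*H) - 58) = -3 + ((H**2 + ((-9 + (-1/4 + 6/5))/(2*H))*H) - 58) = -3 + ((H**2 + ((-9 + 19/20)/(2*H))*H) - 58) = -3 + ((H**2 + ((1/2)*(-161/20)/H)*H) - 58) = -3 + ((H**2 + (-161/(40*H))*H) - 58) = -3 + ((H**2 - 161/40) - 58) = -3 + ((-161/40 + H**2) - 58) = -3 + (-2481/40 + H**2) = -2601/40 + H**2)
1/(9271 + I(-66)) = 1/(9271 + (-2601/40 + (-66)**2)) = 1/(9271 + (-2601/40 + 4356)) = 1/(9271 + 171639/40) = 1/(542479/40) = 40/542479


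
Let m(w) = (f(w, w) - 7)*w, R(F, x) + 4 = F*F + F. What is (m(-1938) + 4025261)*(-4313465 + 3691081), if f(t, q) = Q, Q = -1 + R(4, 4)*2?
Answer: -2476309717616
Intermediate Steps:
R(F, x) = -4 + F + F² (R(F, x) = -4 + (F*F + F) = -4 + (F² + F) = -4 + (F + F²) = -4 + F + F²)
Q = 31 (Q = -1 + (-4 + 4 + 4²)*2 = -1 + (-4 + 4 + 16)*2 = -1 + 16*2 = -1 + 32 = 31)
f(t, q) = 31
m(w) = 24*w (m(w) = (31 - 7)*w = 24*w)
(m(-1938) + 4025261)*(-4313465 + 3691081) = (24*(-1938) + 4025261)*(-4313465 + 3691081) = (-46512 + 4025261)*(-622384) = 3978749*(-622384) = -2476309717616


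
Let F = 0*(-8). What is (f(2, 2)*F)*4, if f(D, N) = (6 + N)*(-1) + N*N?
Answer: 0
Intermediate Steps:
F = 0
f(D, N) = -6 + N² - N (f(D, N) = (-6 - N) + N² = -6 + N² - N)
(f(2, 2)*F)*4 = ((-6 + 2² - 1*2)*0)*4 = ((-6 + 4 - 2)*0)*4 = -4*0*4 = 0*4 = 0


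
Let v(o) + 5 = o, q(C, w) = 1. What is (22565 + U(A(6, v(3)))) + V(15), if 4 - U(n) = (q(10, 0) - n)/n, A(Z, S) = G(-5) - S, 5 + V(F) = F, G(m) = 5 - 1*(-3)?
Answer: 225799/10 ≈ 22580.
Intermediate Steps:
G(m) = 8 (G(m) = 5 + 3 = 8)
V(F) = -5 + F
v(o) = -5 + o
A(Z, S) = 8 - S
U(n) = 4 - (1 - n)/n
(22565 + U(A(6, v(3)))) + V(15) = (22565 + (5 - 1/(8 - (-5 + 3)))) + (-5 + 15) = (22565 + (5 - 1/(8 - 1*(-2)))) + 10 = (22565 + (5 - 1/(8 + 2))) + 10 = (22565 + (5 - 1/10)) + 10 = (22565 + 49/10) + 10 = 225699/10 + 10 = 225799/10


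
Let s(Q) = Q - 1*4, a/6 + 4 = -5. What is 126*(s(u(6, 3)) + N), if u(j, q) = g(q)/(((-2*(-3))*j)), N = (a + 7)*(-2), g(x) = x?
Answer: 22701/2 ≈ 11351.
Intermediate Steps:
a = -54 (a = -24 + 6*(-5) = -24 - 30 = -54)
N = 94 (N = (-54 + 7)*(-2) = -47*(-2) = 94)
u(j, q) = q/(6*j) (u(j, q) = q/(((-2*(-3))*j)) = q/((6*j)) = q*(1/(6*j)) = q/(6*j))
s(Q) = -4 + Q (s(Q) = Q - 4 = -4 + Q)
126*(s(u(6, 3)) + N) = 126*((-4 + (⅙)*3/6) + 94) = 126*((-4 + (⅙)*3*(⅙)) + 94) = 126*((-4 + 1/12) + 94) = 126*(-47/12 + 94) = 126*(1081/12) = 22701/2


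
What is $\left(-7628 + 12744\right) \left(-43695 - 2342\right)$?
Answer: $-235525292$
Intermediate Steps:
$\left(-7628 + 12744\right) \left(-43695 - 2342\right) = 5116 \left(-46037\right) = -235525292$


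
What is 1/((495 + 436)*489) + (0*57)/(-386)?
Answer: 1/455259 ≈ 2.1966e-6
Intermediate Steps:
1/((495 + 436)*489) + (0*57)/(-386) = (1/489)/931 + 0*(-1/386) = (1/931)*(1/489) + 0 = 1/455259 + 0 = 1/455259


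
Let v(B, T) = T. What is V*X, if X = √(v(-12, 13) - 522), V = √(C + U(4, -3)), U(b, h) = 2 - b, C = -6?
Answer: -2*√1018 ≈ -63.812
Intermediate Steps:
V = 2*I*√2 (V = √(-6 + (2 - 1*4)) = √(-6 + (2 - 4)) = √(-6 - 2) = √(-8) = 2*I*√2 ≈ 2.8284*I)
X = I*√509 (X = √(13 - 522) = √(-509) = I*√509 ≈ 22.561*I)
V*X = (2*I*√2)*(I*√509) = -2*√1018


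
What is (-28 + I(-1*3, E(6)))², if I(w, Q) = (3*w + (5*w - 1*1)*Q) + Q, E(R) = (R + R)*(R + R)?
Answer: 4826809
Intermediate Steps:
E(R) = 4*R² (E(R) = (2*R)*(2*R) = 4*R²)
I(w, Q) = Q + 3*w + Q*(-1 + 5*w) (I(w, Q) = (3*w + (5*w - 1)*Q) + Q = (3*w + (-1 + 5*w)*Q) + Q = (3*w + Q*(-1 + 5*w)) + Q = Q + 3*w + Q*(-1 + 5*w))
(-28 + I(-1*3, E(6)))² = (-28 + (-1*3)*(3 + 5*(4*6²)))² = (-28 - 3*(3 + 5*(4*36)))² = (-28 - 3*(3 + 5*144))² = (-28 - 3*(3 + 720))² = (-28 - 3*723)² = (-28 - 2169)² = (-2197)² = 4826809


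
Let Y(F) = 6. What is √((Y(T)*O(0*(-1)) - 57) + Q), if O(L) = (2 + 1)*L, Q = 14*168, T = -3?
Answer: 3*√255 ≈ 47.906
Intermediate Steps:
Q = 2352
O(L) = 3*L
√((Y(T)*O(0*(-1)) - 57) + Q) = √((6*(3*(0*(-1))) - 57) + 2352) = √((6*(3*0) - 57) + 2352) = √((6*0 - 57) + 2352) = √((0 - 57) + 2352) = √(-57 + 2352) = √2295 = 3*√255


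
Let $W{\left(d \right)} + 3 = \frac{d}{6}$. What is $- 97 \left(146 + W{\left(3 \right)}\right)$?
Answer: $- \frac{27839}{2} \approx -13920.0$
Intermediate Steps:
$W{\left(d \right)} = -3 + \frac{d}{6}$
$- 97 \left(146 + W{\left(3 \right)}\right) = - 97 \left(146 + \left(-3 + \frac{1}{6} \cdot 3\right)\right) = - 97 \left(146 + \left(-3 + \frac{1}{2}\right)\right) = - 97 \left(146 - \frac{5}{2}\right) = \left(-97\right) \frac{287}{2} = - \frac{27839}{2}$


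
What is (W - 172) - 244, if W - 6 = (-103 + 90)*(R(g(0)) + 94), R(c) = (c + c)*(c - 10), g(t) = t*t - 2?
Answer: -2256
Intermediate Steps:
g(t) = -2 + t**2 (g(t) = t**2 - 2 = -2 + t**2)
R(c) = 2*c*(-10 + c) (R(c) = (2*c)*(-10 + c) = 2*c*(-10 + c))
W = -1840 (W = 6 + (-103 + 90)*(2*(-2 + 0**2)*(-10 + (-2 + 0**2)) + 94) = 6 - 13*(2*(-2 + 0)*(-10 + (-2 + 0)) + 94) = 6 - 13*(2*(-2)*(-10 - 2) + 94) = 6 - 13*(2*(-2)*(-12) + 94) = 6 - 13*(48 + 94) = 6 - 13*142 = 6 - 1846 = -1840)
(W - 172) - 244 = (-1840 - 172) - 244 = -2012 - 244 = -2256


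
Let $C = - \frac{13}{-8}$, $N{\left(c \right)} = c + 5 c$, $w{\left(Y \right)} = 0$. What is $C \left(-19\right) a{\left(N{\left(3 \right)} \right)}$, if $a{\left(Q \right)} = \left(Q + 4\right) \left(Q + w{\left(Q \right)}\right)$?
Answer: $- \frac{24453}{2} \approx -12227.0$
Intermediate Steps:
$N{\left(c \right)} = 6 c$
$a{\left(Q \right)} = Q \left(4 + Q\right)$ ($a{\left(Q \right)} = \left(Q + 4\right) \left(Q + 0\right) = \left(4 + Q\right) Q = Q \left(4 + Q\right)$)
$C = \frac{13}{8}$ ($C = \left(-13\right) \left(- \frac{1}{8}\right) = \frac{13}{8} \approx 1.625$)
$C \left(-19\right) a{\left(N{\left(3 \right)} \right)} = \frac{13}{8} \left(-19\right) 6 \cdot 3 \left(4 + 6 \cdot 3\right) = - \frac{247 \cdot 18 \left(4 + 18\right)}{8} = - \frac{247 \cdot 18 \cdot 22}{8} = \left(- \frac{247}{8}\right) 396 = - \frac{24453}{2}$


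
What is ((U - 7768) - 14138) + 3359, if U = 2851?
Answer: -15696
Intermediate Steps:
((U - 7768) - 14138) + 3359 = ((2851 - 7768) - 14138) + 3359 = (-4917 - 14138) + 3359 = -19055 + 3359 = -15696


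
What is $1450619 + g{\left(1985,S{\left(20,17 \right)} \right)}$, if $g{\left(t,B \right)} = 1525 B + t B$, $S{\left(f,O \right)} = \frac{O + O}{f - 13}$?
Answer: $\frac{10273673}{7} \approx 1.4677 \cdot 10^{6}$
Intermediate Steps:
$S{\left(f,O \right)} = \frac{2 O}{-13 + f}$
$g{\left(t,B \right)} = 1525 B + B t$
$1450619 + g{\left(1985,S{\left(20,17 \right)} \right)} = 1450619 + 2 \cdot 17 \frac{1}{-13 + 20} \left(1525 + 1985\right) = 1450619 + 2 \cdot 17 \cdot \frac{1}{7} \cdot 3510 = 1450619 + \frac{34}{7} \cdot 3510 = 1450619 + \frac{119340}{7} = \frac{10273673}{7}$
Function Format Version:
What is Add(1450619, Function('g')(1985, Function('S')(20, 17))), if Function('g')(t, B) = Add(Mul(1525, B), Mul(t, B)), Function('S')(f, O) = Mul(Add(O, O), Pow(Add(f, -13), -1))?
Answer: Rational(10273673, 7) ≈ 1.4677e+6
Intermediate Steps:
Function('S')(f, O) = Mul(2, O, Pow(Add(-13, f), -1)) (Function('S')(f, O) = Mul(Mul(2, O), Pow(Add(-13, f), -1)) = Mul(2, O, Pow(Add(-13, f), -1)))
Function('g')(t, B) = Add(Mul(1525, B), Mul(B, t))
Add(1450619, Function('g')(1985, Function('S')(20, 17))) = Add(1450619, Mul(Mul(2, 17, Pow(Add(-13, 20), -1)), Add(1525, 1985))) = Add(1450619, Mul(Mul(2, 17, Pow(7, -1)), 3510)) = Add(1450619, Mul(Mul(2, 17, Rational(1, 7)), 3510)) = Add(1450619, Mul(Rational(34, 7), 3510)) = Add(1450619, Rational(119340, 7)) = Rational(10273673, 7)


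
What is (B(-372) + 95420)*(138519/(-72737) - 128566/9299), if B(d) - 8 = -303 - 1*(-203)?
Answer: -1014251152294944/676381363 ≈ -1.4995e+6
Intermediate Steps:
B(d) = -92 (B(d) = 8 + (-303 - 1*(-203)) = 8 + (-303 + 203) = 8 - 100 = -92)
(B(-372) + 95420)*(138519/(-72737) - 128566/9299) = (-92 + 95420)*(138519/(-72737) - 128566/9299) = 95328*(138519*(-1/72737) - 128566*1/9299) = 95328*(-138519/72737 - 128566/9299) = 95328*(-10639593323/676381363) = -1014251152294944/676381363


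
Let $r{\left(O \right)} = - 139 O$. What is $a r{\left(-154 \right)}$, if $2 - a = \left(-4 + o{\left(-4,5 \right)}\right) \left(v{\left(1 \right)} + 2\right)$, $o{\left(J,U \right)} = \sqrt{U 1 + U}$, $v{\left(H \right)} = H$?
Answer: $299684 - 64218 \sqrt{10} \approx 96609.0$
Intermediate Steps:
$o{\left(J,U \right)} = \sqrt{2} \sqrt{U}$ ($o{\left(J,U \right)} = \sqrt{U + U} = \sqrt{2 U} = \sqrt{2} \sqrt{U}$)
$a = 14 - 3 \sqrt{10}$ ($a = 2 - \left(-4 + \sqrt{2} \sqrt{5}\right) \left(1 + 2\right) = 2 - \left(-4 + \sqrt{10}\right) 3 = 2 - \left(-12 + 3 \sqrt{10}\right) = 2 + \left(12 - 3 \sqrt{10}\right) = 14 - 3 \sqrt{10} \approx 4.5132$)
$a r{\left(-154 \right)} = \left(14 - 3 \sqrt{10}\right) \left(\left(-139\right) \left(-154\right)\right) = \left(14 - 3 \sqrt{10}\right) 21406 = 299684 - 64218 \sqrt{10}$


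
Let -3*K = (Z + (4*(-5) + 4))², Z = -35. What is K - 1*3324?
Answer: -4191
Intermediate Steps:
K = -867 (K = -(-35 + (4*(-5) + 4))²/3 = -(-35 + (-20 + 4))²/3 = -(-35 - 16)²/3 = -⅓*(-51)² = -⅓*2601 = -867)
K - 1*3324 = -867 - 1*3324 = -867 - 3324 = -4191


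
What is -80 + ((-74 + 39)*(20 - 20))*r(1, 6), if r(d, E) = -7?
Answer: -80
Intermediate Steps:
-80 + ((-74 + 39)*(20 - 20))*r(1, 6) = -80 + ((-74 + 39)*(20 - 20))*(-7) = -80 - 35*0*(-7) = -80 + 0*(-7) = -80 + 0 = -80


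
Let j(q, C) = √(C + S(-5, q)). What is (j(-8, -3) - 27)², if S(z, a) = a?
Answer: (27 - I*√11)² ≈ 718.0 - 179.1*I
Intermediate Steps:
j(q, C) = √(C + q)
(j(-8, -3) - 27)² = (√(-3 - 8) - 27)² = (√(-11) - 27)² = (I*√11 - 27)² = (-27 + I*√11)²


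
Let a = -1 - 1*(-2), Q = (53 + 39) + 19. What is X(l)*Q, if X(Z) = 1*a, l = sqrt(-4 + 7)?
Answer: 111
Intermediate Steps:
Q = 111 (Q = 92 + 19 = 111)
a = 1 (a = -1 + 2 = 1)
l = sqrt(3) ≈ 1.7320
X(Z) = 1 (X(Z) = 1*1 = 1)
X(l)*Q = 1*111 = 111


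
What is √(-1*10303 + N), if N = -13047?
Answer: 5*I*√934 ≈ 152.81*I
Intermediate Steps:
√(-1*10303 + N) = √(-1*10303 - 13047) = √(-10303 - 13047) = √(-23350) = 5*I*√934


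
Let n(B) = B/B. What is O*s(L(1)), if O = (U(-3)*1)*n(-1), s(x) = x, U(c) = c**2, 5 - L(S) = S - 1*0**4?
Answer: 36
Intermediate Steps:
L(S) = 5 - S (L(S) = 5 - (S - 1*0**4) = 5 - (S - 1*0) = 5 - (S + 0) = 5 - S)
n(B) = 1
O = 9 (O = ((-3)**2*1)*1 = (9*1)*1 = 9*1 = 9)
O*s(L(1)) = 9*(5 - 1*1) = 9*(5 - 1) = 9*4 = 36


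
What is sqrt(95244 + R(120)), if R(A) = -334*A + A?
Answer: 2*sqrt(13821) ≈ 235.13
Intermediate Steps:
R(A) = -333*A
sqrt(95244 + R(120)) = sqrt(95244 - 333*120) = sqrt(95244 - 39960) = sqrt(55284) = 2*sqrt(13821)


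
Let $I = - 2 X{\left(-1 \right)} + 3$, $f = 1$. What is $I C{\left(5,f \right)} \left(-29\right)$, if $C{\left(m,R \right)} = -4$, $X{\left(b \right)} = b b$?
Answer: $116$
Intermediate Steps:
$X{\left(b \right)} = b^{2}$
$I = 1$ ($I = - 2 \left(-1\right)^{2} + 3 = \left(-2\right) 1 + 3 = -2 + 3 = 1$)
$I C{\left(5,f \right)} \left(-29\right) = 1 \left(-4\right) \left(-29\right) = \left(-4\right) \left(-29\right) = 116$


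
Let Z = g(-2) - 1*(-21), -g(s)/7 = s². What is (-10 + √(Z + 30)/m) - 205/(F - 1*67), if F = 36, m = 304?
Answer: -105/31 + √23/304 ≈ -3.3713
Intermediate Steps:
g(s) = -7*s²
Z = -7 (Z = -7*(-2)² - 1*(-21) = -7*4 + 21 = -28 + 21 = -7)
(-10 + √(Z + 30)/m) - 205/(F - 1*67) = (-10 + √(-7 + 30)/304) - 205/(36 - 1*67) = (-10 + √23*(1/304)) - 205/(36 - 67) = (-10 + √23/304) - 205/(-31) = (-10 + √23/304) - 205*(-1/31) = (-10 + √23/304) + 205/31 = -105/31 + √23/304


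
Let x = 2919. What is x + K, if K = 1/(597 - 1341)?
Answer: 2171735/744 ≈ 2919.0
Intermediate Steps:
K = -1/744 (K = 1/(-744) = -1/744 ≈ -0.0013441)
x + K = 2919 - 1/744 = 2171735/744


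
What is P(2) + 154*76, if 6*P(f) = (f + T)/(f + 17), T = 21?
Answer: 1334279/114 ≈ 11704.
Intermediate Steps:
P(f) = (21 + f)/(6*(17 + f)) (P(f) = ((f + 21)/(f + 17))/6 = ((21 + f)/(17 + f))/6 = (21 + f)/(6*(17 + f)))
P(2) + 154*76 = (21 + 2)/(6*(17 + 2)) + 154*76 = (1/6)*23/19 + 11704 = (1/6)*(1/19)*23 + 11704 = 23/114 + 11704 = 1334279/114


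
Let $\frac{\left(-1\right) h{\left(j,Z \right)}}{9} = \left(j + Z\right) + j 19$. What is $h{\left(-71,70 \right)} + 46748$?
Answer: $58898$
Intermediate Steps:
$h{\left(j,Z \right)} = - 180 j - 9 Z$ ($h{\left(j,Z \right)} = - 9 \left(\left(j + Z\right) + j 19\right) = - 9 \left(\left(Z + j\right) + 19 j\right) = - 9 \left(Z + 20 j\right) = - 180 j - 9 Z$)
$h{\left(-71,70 \right)} + 46748 = \left(\left(-180\right) \left(-71\right) - 630\right) + 46748 = \left(12780 - 630\right) + 46748 = 12150 + 46748 = 58898$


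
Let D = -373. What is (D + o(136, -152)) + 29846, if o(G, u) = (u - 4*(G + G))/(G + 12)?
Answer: 1090191/37 ≈ 29465.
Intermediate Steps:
o(G, u) = (u - 8*G)/(12 + G)
(D + o(136, -152)) + 29846 = (-373 + (-152 - 8*136)/(12 + 136)) + 29846 = (-373 + (-152 - 1088)/148) + 29846 = (-373 + (1/148)*(-1240)) + 29846 = (-373 - 310/37) + 29846 = -14111/37 + 29846 = 1090191/37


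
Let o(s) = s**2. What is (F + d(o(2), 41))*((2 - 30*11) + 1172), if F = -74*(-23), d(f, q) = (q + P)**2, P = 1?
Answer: 2925304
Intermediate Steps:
d(f, q) = (1 + q)**2 (d(f, q) = (q + 1)**2 = (1 + q)**2)
F = 1702
(F + d(o(2), 41))*((2 - 30*11) + 1172) = (1702 + (1 + 41)**2)*((2 - 30*11) + 1172) = (1702 + 42**2)*((2 - 330) + 1172) = (1702 + 1764)*(-328 + 1172) = 3466*844 = 2925304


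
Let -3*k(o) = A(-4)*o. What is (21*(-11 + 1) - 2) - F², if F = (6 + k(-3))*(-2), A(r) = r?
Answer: -228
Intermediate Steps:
k(o) = 4*o/3 (k(o) = -(-4)*o/3 = 4*o/3)
F = -4 (F = (6 + (4/3)*(-3))*(-2) = (6 - 4)*(-2) = 2*(-2) = -4)
(21*(-11 + 1) - 2) - F² = (21*(-11 + 1) - 2) - 1*(-4)² = (21*(-10) - 2) - 1*16 = (-210 - 2) - 16 = -212 - 16 = -228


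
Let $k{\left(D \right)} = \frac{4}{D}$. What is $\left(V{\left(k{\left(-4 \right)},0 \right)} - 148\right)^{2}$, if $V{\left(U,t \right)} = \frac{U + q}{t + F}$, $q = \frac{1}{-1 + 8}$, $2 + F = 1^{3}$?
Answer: $\frac{1060900}{49} \approx 21651.0$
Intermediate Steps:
$F = -1$ ($F = -2 + 1^{3} = -2 + 1 = -1$)
$q = \frac{1}{7} \approx 0.14286$
$V{\left(U,t \right)} = \frac{\frac{1}{7} + U}{-1 + t}$ ($V{\left(U,t \right)} = \frac{U + \frac{1}{7}}{t - 1} = \frac{\frac{1}{7} + U}{-1 + t}$)
$\left(V{\left(k{\left(-4 \right)},0 \right)} - 148\right)^{2} = \left(\frac{\frac{1}{7} + \frac{4}{-4}}{-1 + 0} - 148\right)^{2} = \left(\frac{\frac{1}{7} + 4 \left(- \frac{1}{4}\right)}{-1} - 148\right)^{2} = \left(- (\frac{1}{7} - 1) - 148\right)^{2} = \left(\left(-1\right) \left(- \frac{6}{7}\right) - 148\right)^{2} = \left(\frac{6}{7} - 148\right)^{2} = \left(- \frac{1030}{7}\right)^{2} = \frac{1060900}{49}$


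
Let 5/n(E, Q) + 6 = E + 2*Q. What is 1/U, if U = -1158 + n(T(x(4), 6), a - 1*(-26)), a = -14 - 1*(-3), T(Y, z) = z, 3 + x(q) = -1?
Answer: -6/6947 ≈ -0.00086368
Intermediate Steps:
x(q) = -4 (x(q) = -3 - 1 = -4)
a = -11 (a = -14 + 3 = -11)
n(E, Q) = 5/(-6 + E + 2*Q) (n(E, Q) = 5/(-6 + (E + 2*Q)) = 5/(-6 + E + 2*Q))
U = -6947/6 (U = -1158 + 5/(-6 + 6 + 2*(-11 - 1*(-26))) = -1158 + 5/(-6 + 6 + 2*(-11 + 26)) = -1158 + 5/(-6 + 6 + 2*15) = -1158 + 5/(-6 + 6 + 30) = -1158 + 5/30 = -1158 + 5*(1/30) = -1158 + ⅙ = -6947/6 ≈ -1157.8)
1/U = 1/(-6947/6) = -6/6947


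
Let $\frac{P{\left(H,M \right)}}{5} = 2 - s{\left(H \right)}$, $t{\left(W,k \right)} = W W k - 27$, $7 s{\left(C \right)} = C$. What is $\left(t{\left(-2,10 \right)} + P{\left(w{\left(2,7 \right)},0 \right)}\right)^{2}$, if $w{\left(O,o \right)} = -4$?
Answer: $\frac{32761}{49} \approx 668.59$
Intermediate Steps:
$s{\left(C \right)} = \frac{C}{7}$
$t{\left(W,k \right)} = -27 + k W^{2}$ ($t{\left(W,k \right)} = W^{2} k - 27 = k W^{2} - 27 = -27 + k W^{2}$)
$P{\left(H,M \right)} = 10 - \frac{5 H}{7}$ ($P{\left(H,M \right)} = 5 \left(2 - \frac{H}{7}\right) = 10 - \frac{5 H}{7}$)
$\left(t{\left(-2,10 \right)} + P{\left(w{\left(2,7 \right)},0 \right)}\right)^{2} = \left(\left(-27 + 10 \left(-2\right)^{2}\right) + \left(10 - - \frac{20}{7}\right)\right)^{2} = \left(\left(-27 + 10 \cdot 4\right) + \left(10 + \frac{20}{7}\right)\right)^{2} = \left(\left(-27 + 40\right) + \frac{90}{7}\right)^{2} = \left(13 + \frac{90}{7}\right)^{2} = \left(\frac{181}{7}\right)^{2} = \frac{32761}{49}$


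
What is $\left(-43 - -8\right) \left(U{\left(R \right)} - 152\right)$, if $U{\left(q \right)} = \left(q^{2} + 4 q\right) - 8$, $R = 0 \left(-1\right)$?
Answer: $5600$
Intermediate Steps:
$R = 0$
$U{\left(q \right)} = -8 + q^{2} + 4 q$
$\left(-43 - -8\right) \left(U{\left(R \right)} - 152\right) = \left(-43 - -8\right) \left(\left(-8 + 0^{2} + 4 \cdot 0\right) - 152\right) = \left(-43 + 8\right) \left(\left(-8 + 0 + 0\right) - 152\right) = - 35 \left(-8 - 152\right) = \left(-35\right) \left(-160\right) = 5600$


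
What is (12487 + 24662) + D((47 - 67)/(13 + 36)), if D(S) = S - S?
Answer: 37149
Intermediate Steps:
D(S) = 0
(12487 + 24662) + D((47 - 67)/(13 + 36)) = (12487 + 24662) + 0 = 37149 + 0 = 37149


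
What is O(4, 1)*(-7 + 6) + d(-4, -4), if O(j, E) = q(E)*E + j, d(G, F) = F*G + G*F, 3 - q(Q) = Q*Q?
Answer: 26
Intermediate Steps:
q(Q) = 3 - Q² (q(Q) = 3 - Q*Q = 3 - Q²)
d(G, F) = 2*F*G (d(G, F) = F*G + F*G = 2*F*G)
O(j, E) = j + E*(3 - E²) (O(j, E) = (3 - E²)*E + j = E*(3 - E²) + j = j + E*(3 - E²))
O(4, 1)*(-7 + 6) + d(-4, -4) = (4 - 1*1*(-3 + 1²))*(-7 + 6) + 2*(-4)*(-4) = (4 - 1*1*(-3 + 1))*(-1) + 32 = (4 - 1*1*(-2))*(-1) + 32 = (4 + 2)*(-1) + 32 = 6*(-1) + 32 = -6 + 32 = 26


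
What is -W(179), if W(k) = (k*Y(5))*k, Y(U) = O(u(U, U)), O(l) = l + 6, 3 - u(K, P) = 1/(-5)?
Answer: -1473886/5 ≈ -2.9478e+5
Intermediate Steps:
u(K, P) = 16/5 (u(K, P) = 3 - 1/(-5) = 3 - 1*(-⅕) = 3 + ⅕ = 16/5)
O(l) = 6 + l
Y(U) = 46/5 (Y(U) = 6 + 16/5 = 46/5)
W(k) = 46*k²/5 (W(k) = (k*(46/5))*k = (46*k/5)*k = 46*k²/5)
-W(179) = -46*179²/5 = -46*32041/5 = -1*1473886/5 = -1473886/5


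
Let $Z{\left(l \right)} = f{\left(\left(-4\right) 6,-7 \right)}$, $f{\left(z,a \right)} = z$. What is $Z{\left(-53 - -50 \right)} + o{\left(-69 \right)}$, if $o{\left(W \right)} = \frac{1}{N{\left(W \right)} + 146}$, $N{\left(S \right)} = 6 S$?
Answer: $- \frac{6433}{268} \approx -24.004$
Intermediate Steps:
$o{\left(W \right)} = \frac{1}{146 + 6 W}$ ($o{\left(W \right)} = \frac{1}{6 W + 146} = \frac{1}{146 + 6 W}$)
$Z{\left(l \right)} = -24$ ($Z{\left(l \right)} = \left(-4\right) 6 = -24$)
$Z{\left(-53 - -50 \right)} + o{\left(-69 \right)} = -24 + \frac{1}{2 \left(73 + 3 \left(-69\right)\right)} = -24 + \frac{1}{2 \left(73 - 207\right)} = -24 + \frac{1}{2 \left(-134\right)} = -24 + \frac{1}{2} \left(- \frac{1}{134}\right) = -24 - \frac{1}{268} = - \frac{6433}{268}$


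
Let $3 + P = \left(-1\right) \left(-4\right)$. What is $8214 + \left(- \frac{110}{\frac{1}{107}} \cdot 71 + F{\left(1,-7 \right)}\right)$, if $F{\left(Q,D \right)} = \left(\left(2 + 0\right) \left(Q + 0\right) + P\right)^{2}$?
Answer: $-827447$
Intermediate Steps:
$P = 1$ ($P = -3 - -4 = -3 + 4 = 1$)
$F{\left(Q,D \right)} = \left(1 + 2 Q\right)^{2}$ ($F{\left(Q,D \right)} = \left(\left(2 + 0\right) \left(Q + 0\right) + 1\right)^{2} = \left(2 Q + 1\right)^{2} = \left(1 + 2 Q\right)^{2}$)
$8214 + \left(- \frac{110}{\frac{1}{107}} \cdot 71 + F{\left(1,-7 \right)}\right) = 8214 + \left(- \frac{110}{\frac{1}{107}} \cdot 71 + \left(1 + 2 \cdot 1\right)^{2}\right) = 8214 + \left(- 110 \frac{1}{\frac{1}{107}} \cdot 71 + \left(1 + 2\right)^{2}\right) = 8214 + \left(\left(-110\right) 107 \cdot 71 + 3^{2}\right) = 8214 + \left(\left(-11770\right) 71 + 9\right) = 8214 + \left(-835670 + 9\right) = 8214 - 835661 = -827447$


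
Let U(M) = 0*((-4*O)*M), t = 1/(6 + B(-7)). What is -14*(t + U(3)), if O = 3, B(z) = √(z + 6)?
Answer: -84/37 + 14*I/37 ≈ -2.2703 + 0.37838*I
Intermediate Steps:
B(z) = √(6 + z)
t = (6 - I)/37 (t = 1/(6 + √(6 - 7)) = 1/(6 + √(-1)) = 1/(6 + I) = (6 - I)/37 ≈ 0.16216 - 0.027027*I)
U(M) = 0 (U(M) = 0*((-4*3)*M) = 0*(-12*M) = 0)
-14*(t + U(3)) = -14*((6/37 - I/37) + 0) = -14*(6/37 - I/37) = -84/37 + 14*I/37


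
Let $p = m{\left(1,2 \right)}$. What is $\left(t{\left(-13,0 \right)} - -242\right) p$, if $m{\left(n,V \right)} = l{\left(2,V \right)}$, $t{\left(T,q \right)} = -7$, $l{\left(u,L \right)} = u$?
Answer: $470$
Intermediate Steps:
$m{\left(n,V \right)} = 2$
$p = 2$
$\left(t{\left(-13,0 \right)} - -242\right) p = \left(-7 - -242\right) 2 = \left(-7 + 242\right) 2 = 235 \cdot 2 = 470$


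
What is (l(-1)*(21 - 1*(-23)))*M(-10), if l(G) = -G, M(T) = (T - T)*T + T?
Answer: -440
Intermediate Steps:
M(T) = T (M(T) = 0*T + T = 0 + T = T)
(l(-1)*(21 - 1*(-23)))*M(-10) = ((-1*(-1))*(21 - 1*(-23)))*(-10) = (1*(21 + 23))*(-10) = (1*44)*(-10) = 44*(-10) = -440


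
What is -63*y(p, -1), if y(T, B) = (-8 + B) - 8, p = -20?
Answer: 1071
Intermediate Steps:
y(T, B) = -16 + B
-63*y(p, -1) = -63*(-16 - 1) = -63*(-17) = 1071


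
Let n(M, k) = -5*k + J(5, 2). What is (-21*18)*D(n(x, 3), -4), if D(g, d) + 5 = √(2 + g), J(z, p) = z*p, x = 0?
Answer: 1890 - 378*I*√3 ≈ 1890.0 - 654.71*I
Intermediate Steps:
J(z, p) = p*z
n(M, k) = 10 - 5*k (n(M, k) = -5*k + 2*5 = -5*k + 10 = 10 - 5*k)
D(g, d) = -5 + √(2 + g)
(-21*18)*D(n(x, 3), -4) = (-21*18)*(-5 + √(2 + (10 - 5*3))) = -378*(-5 + √(2 + (10 - 15))) = -378*(-5 + √(2 - 5)) = -378*(-5 + √(-3)) = -378*(-5 + I*√3) = 1890 - 378*I*√3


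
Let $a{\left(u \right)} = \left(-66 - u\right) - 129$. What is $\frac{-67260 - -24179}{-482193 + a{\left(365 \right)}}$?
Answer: $\frac{43081}{482753} \approx 0.08924$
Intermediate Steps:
$a{\left(u \right)} = -195 - u$
$\frac{-67260 - -24179}{-482193 + a{\left(365 \right)}} = \frac{-67260 - -24179}{-482193 - 560} = \frac{-67260 + \left(24304 - 125\right)}{-482193 - 560} = \frac{-67260 + 24179}{-482193 - 560} = - \frac{43081}{-482753} = \left(-43081\right) \left(- \frac{1}{482753}\right) = \frac{43081}{482753}$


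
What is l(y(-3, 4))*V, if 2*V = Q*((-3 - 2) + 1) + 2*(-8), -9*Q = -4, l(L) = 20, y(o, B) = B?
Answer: -1600/9 ≈ -177.78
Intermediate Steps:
Q = 4/9 (Q = -⅑*(-4) = 4/9 ≈ 0.44444)
V = -80/9 (V = (4*((-3 - 2) + 1)/9 + 2*(-8))/2 = (4*(-5 + 1)/9 - 16)/2 = ((4/9)*(-4) - 16)/2 = (-16/9 - 16)/2 = (½)*(-160/9) = -80/9 ≈ -8.8889)
l(y(-3, 4))*V = 20*(-80/9) = -1600/9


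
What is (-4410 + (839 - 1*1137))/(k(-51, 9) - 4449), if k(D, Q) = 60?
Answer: 428/399 ≈ 1.0727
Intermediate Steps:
(-4410 + (839 - 1*1137))/(k(-51, 9) - 4449) = (-4410 + (839 - 1*1137))/(60 - 4449) = (-4410 + (839 - 1137))/(-4389) = (-4410 - 298)*(-1/4389) = -4708*(-1/4389) = 428/399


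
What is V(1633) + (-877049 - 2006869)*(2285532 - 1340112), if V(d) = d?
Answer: -2726513753927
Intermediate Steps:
V(1633) + (-877049 - 2006869)*(2285532 - 1340112) = 1633 + (-877049 - 2006869)*(2285532 - 1340112) = 1633 - 2883918*945420 = 1633 - 2726513755560 = -2726513753927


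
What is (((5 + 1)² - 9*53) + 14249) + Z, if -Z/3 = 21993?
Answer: -52171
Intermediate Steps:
Z = -65979 (Z = -3*21993 = -65979)
(((5 + 1)² - 9*53) + 14249) + Z = (((5 + 1)² - 9*53) + 14249) - 65979 = ((6² - 477) + 14249) - 65979 = ((36 - 477) + 14249) - 65979 = (-441 + 14249) - 65979 = 13808 - 65979 = -52171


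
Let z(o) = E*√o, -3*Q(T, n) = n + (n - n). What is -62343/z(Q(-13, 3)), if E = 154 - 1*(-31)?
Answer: 62343*I/185 ≈ 336.99*I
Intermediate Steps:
Q(T, n) = -n/3 (Q(T, n) = -(n + (n - n))/3 = -(n + 0)/3 = -n/3)
E = 185 (E = 154 + 31 = 185)
z(o) = 185*√o
-62343/z(Q(-13, 3)) = -62343*(-I/185) = -(-62343)*I/185 = 62343*I/185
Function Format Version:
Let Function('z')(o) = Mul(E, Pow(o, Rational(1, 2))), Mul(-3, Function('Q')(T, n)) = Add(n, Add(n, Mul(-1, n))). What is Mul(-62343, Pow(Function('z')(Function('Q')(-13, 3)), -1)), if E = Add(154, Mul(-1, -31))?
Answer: Mul(Rational(62343, 185), I) ≈ Mul(336.99, I)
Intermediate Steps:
Function('Q')(T, n) = Mul(Rational(-1, 3), n) (Function('Q')(T, n) = Mul(Rational(-1, 3), Add(n, Add(n, Mul(-1, n)))) = Mul(Rational(-1, 3), Add(n, 0)) = Mul(Rational(-1, 3), n))
E = 185 (E = Add(154, 31) = 185)
Function('z')(o) = Mul(185, Pow(o, Rational(1, 2)))
Mul(-62343, Pow(Function('z')(Function('Q')(-13, 3)), -1)) = Mul(-62343, Pow(Mul(185, Pow(Mul(Rational(-1, 3), 3), Rational(1, 2))), -1)) = Mul(-62343, Pow(Mul(185, Pow(-1, Rational(1, 2))), -1)) = Mul(-62343, Pow(Mul(185, I), -1)) = Mul(-62343, Mul(Rational(-1, 185), I)) = Mul(Rational(62343, 185), I)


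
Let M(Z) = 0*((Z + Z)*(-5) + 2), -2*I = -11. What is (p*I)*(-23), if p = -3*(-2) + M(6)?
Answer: -759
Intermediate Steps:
I = 11/2 (I = -½*(-11) = 11/2 ≈ 5.5000)
M(Z) = 0 (M(Z) = 0*((2*Z)*(-5) + 2) = 0*(-10*Z + 2) = 0*(2 - 10*Z) = 0)
p = 6 (p = -3*(-2) + 0 = 6 + 0 = 6)
(p*I)*(-23) = (6*(11/2))*(-23) = 33*(-23) = -759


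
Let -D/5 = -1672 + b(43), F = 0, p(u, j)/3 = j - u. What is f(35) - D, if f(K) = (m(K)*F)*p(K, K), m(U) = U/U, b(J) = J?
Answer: -8145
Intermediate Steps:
p(u, j) = -3*u + 3*j (p(u, j) = 3*(j - u) = -3*u + 3*j)
m(U) = 1
f(K) = 0 (f(K) = (1*0)*(-3*K + 3*K) = 0*0 = 0)
D = 8145 (D = -5*(-1672 + 43) = -5*(-1629) = 8145)
f(35) - D = 0 - 1*8145 = 0 - 8145 = -8145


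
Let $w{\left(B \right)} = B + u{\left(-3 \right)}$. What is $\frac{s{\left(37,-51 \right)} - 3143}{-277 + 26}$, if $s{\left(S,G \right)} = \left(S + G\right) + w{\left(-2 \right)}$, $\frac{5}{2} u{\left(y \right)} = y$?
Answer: $\frac{15801}{1255} \approx 12.59$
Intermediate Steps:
$u{\left(y \right)} = \frac{2 y}{5}$
$w{\left(B \right)} = - \frac{6}{5} + B$ ($w{\left(B \right)} = B + \frac{2}{5} \left(-3\right) = B - \frac{6}{5} = - \frac{6}{5} + B$)
$s{\left(S,G \right)} = - \frac{16}{5} + G + S$ ($s{\left(S,G \right)} = \left(S + G\right) - \frac{16}{5} = \left(G + S\right) - \frac{16}{5} = - \frac{16}{5} + G + S$)
$\frac{s{\left(37,-51 \right)} - 3143}{-277 + 26} = \frac{\left(- \frac{16}{5} - 51 + 37\right) - 3143}{-277 + 26} = \frac{- \frac{86}{5} - 3143}{-251} = \left(- \frac{15801}{5}\right) \left(- \frac{1}{251}\right) = \frac{15801}{1255}$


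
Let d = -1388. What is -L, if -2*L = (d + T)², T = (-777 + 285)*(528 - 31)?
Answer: 30236355872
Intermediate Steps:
T = -244524 (T = -492*497 = -244524)
L = -30236355872 (L = -(-1388 - 244524)²/2 = -½*(-245912)² = -½*60472711744 = -30236355872)
-L = -1*(-30236355872) = 30236355872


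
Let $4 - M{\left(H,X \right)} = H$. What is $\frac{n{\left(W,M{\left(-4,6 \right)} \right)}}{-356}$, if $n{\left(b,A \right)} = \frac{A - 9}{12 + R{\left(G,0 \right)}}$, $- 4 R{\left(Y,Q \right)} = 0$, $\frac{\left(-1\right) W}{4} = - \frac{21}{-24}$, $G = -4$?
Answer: $\frac{1}{4272} \approx 0.00023408$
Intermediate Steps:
$M{\left(H,X \right)} = 4 - H$
$W = - \frac{7}{2}$ ($W = - 4 \left(- \frac{21}{-24}\right) = - 4 \left(\left(-21\right) \left(- \frac{1}{24}\right)\right) = \left(-4\right) \frac{7}{8} = - \frac{7}{2} \approx -3.5$)
$R{\left(Y,Q \right)} = 0$ ($R{\left(Y,Q \right)} = \left(- \frac{1}{4}\right) 0 = 0$)
$n{\left(b,A \right)} = - \frac{3}{4} + \frac{A}{12}$ ($n{\left(b,A \right)} = \frac{A - 9}{12 + 0} = \frac{-9 + A}{12} = \left(-9 + A\right) \frac{1}{12} = - \frac{3}{4} + \frac{A}{12}$)
$\frac{n{\left(W,M{\left(-4,6 \right)} \right)}}{-356} = \frac{- \frac{3}{4} + \frac{4 - -4}{12}}{-356} = \left(- \frac{3}{4} + \frac{4 + 4}{12}\right) \left(- \frac{1}{356}\right) = \left(- \frac{3}{4} + \frac{1}{12} \cdot 8\right) \left(- \frac{1}{356}\right) = \left(- \frac{3}{4} + \frac{2}{3}\right) \left(- \frac{1}{356}\right) = \left(- \frac{1}{12}\right) \left(- \frac{1}{356}\right) = \frac{1}{4272}$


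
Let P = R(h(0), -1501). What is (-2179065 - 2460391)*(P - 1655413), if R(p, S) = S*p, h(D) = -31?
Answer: 7464337248192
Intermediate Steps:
P = 46531 (P = -1501*(-31) = 46531)
(-2179065 - 2460391)*(P - 1655413) = (-2179065 - 2460391)*(46531 - 1655413) = -4639456*(-1608882) = 7464337248192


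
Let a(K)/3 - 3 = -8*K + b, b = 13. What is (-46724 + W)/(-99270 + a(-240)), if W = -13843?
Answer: 20189/31154 ≈ 0.64804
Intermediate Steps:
a(K) = 48 - 24*K (a(K) = 9 + 3*(-8*K + 13) = 9 + 3*(13 - 8*K) = 9 + (39 - 24*K) = 48 - 24*K)
(-46724 + W)/(-99270 + a(-240)) = (-46724 - 13843)/(-99270 + (48 - 24*(-240))) = -60567/(-99270 + (48 + 5760)) = -60567/(-99270 + 5808) = -60567/(-93462) = -60567*(-1/93462) = 20189/31154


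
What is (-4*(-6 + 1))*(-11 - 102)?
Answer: -2260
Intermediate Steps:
(-4*(-6 + 1))*(-11 - 102) = -4*(-5)*(-113) = 20*(-113) = -2260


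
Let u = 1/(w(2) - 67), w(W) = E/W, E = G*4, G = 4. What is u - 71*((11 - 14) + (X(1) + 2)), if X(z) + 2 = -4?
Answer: 29322/59 ≈ 496.98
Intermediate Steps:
X(z) = -6 (X(z) = -2 - 4 = -6)
E = 16 (E = 4*4 = 16)
w(W) = 16/W
u = -1/59 (u = 1/(16/2 - 67) = 1/(16*(1/2) - 67) = 1/(8 - 67) = 1/(-59) = -1/59 ≈ -0.016949)
u - 71*((11 - 14) + (X(1) + 2)) = -1/59 - 71*((11 - 14) + (-6 + 2)) = -1/59 - 71*(-3 - 4) = -1/59 - 71*(-7) = -1/59 + 497 = 29322/59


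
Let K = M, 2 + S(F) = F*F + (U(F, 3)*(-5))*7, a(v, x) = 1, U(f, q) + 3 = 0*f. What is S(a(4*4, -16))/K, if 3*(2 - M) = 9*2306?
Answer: -2/133 ≈ -0.015038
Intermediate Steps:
U(f, q) = -3 (U(f, q) = -3 + 0*f = -3 + 0 = -3)
S(F) = 103 + F**2 (S(F) = -2 + (F*F - 3*(-5)*7) = -2 + (F**2 + 15*7) = -2 + (F**2 + 105) = -2 + (105 + F**2) = 103 + F**2)
M = -6916 (M = 2 - 3*2306 = 2 - 1/3*20754 = 2 - 6918 = -6916)
K = -6916
S(a(4*4, -16))/K = (103 + 1**2)/(-6916) = (103 + 1)*(-1/6916) = 104*(-1/6916) = -2/133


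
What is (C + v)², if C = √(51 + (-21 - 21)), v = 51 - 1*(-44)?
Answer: 9604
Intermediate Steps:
v = 95 (v = 51 + 44 = 95)
C = 3 (C = √(51 - 42) = √9 = 3)
(C + v)² = (3 + 95)² = 98² = 9604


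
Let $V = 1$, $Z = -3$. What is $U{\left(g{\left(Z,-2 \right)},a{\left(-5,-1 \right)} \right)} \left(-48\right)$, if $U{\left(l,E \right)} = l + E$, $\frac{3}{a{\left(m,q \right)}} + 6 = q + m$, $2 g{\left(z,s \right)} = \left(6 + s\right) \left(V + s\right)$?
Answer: $108$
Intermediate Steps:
$g{\left(z,s \right)} = \frac{\left(1 + s\right) \left(6 + s\right)}{2}$ ($g{\left(z,s \right)} = \frac{\left(6 + s\right) \left(1 + s\right)}{2} = \frac{\left(1 + s\right) \left(6 + s\right)}{2}$)
$a{\left(m,q \right)} = \frac{3}{-6 + m + q}$ ($a{\left(m,q \right)} = \frac{3}{-6 + \left(q + m\right)} = \frac{3}{-6 + \left(m + q\right)} = \frac{3}{-6 + m + q}$)
$U{\left(l,E \right)} = E + l$
$U{\left(g{\left(Z,-2 \right)},a{\left(-5,-1 \right)} \right)} \left(-48\right) = \left(\frac{3}{-6 - 5 - 1} + \left(3 + \frac{\left(-2\right)^{2}}{2} + \frac{7}{2} \left(-2\right)\right)\right) \left(-48\right) = \left(\frac{3}{-12} + \left(3 + \frac{1}{2} \cdot 4 - 7\right)\right) \left(-48\right) = \left(3 \left(- \frac{1}{12}\right) + \left(3 + 2 - 7\right)\right) \left(-48\right) = \left(- \frac{1}{4} - 2\right) \left(-48\right) = \left(- \frac{9}{4}\right) \left(-48\right) = 108$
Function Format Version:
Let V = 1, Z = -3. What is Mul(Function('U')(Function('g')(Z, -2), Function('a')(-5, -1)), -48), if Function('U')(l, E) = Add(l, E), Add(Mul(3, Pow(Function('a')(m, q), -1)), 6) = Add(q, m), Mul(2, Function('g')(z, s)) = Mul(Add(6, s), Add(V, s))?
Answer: 108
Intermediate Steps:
Function('g')(z, s) = Mul(Rational(1, 2), Add(1, s), Add(6, s)) (Function('g')(z, s) = Mul(Rational(1, 2), Mul(Add(6, s), Add(1, s))) = Mul(Rational(1, 2), Mul(Add(1, s), Add(6, s))) = Mul(Rational(1, 2), Add(1, s), Add(6, s)))
Function('a')(m, q) = Mul(3, Pow(Add(-6, m, q), -1)) (Function('a')(m, q) = Mul(3, Pow(Add(-6, Add(q, m)), -1)) = Mul(3, Pow(Add(-6, Add(m, q)), -1)) = Mul(3, Pow(Add(-6, m, q), -1)))
Function('U')(l, E) = Add(E, l)
Mul(Function('U')(Function('g')(Z, -2), Function('a')(-5, -1)), -48) = Mul(Add(Mul(3, Pow(Add(-6, -5, -1), -1)), Add(3, Mul(Rational(1, 2), Pow(-2, 2)), Mul(Rational(7, 2), -2))), -48) = Mul(Add(Mul(3, Pow(-12, -1)), Add(3, Mul(Rational(1, 2), 4), -7)), -48) = Mul(Add(Mul(3, Rational(-1, 12)), Add(3, 2, -7)), -48) = Mul(Add(Rational(-1, 4), -2), -48) = Mul(Rational(-9, 4), -48) = 108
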